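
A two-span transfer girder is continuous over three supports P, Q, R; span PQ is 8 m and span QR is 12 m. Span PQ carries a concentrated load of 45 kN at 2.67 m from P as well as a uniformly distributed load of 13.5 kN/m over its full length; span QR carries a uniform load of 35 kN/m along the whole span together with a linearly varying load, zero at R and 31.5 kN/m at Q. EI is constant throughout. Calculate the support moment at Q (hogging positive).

M_Q = 624 kN·m

Insert a hinge at Q; M_Q is the redundant, and each span becomes simply supported.
Discontinuity in slope at Q on the released structure — sum the simple-span end rotations:
  span PQ: point load 45 at a = 2.67: Pab(L + a)/(6LEI) = 142.4/EI
  span PQ: UDL 13.5: wL³/(24EI) = 288/EI
  span QR: UDL 35: wL³/(24EI) = 2520/EI
  span QR: triangular load, peak 31.5: w₀L³/(45EI) = 1210/EI
  relative rotation θ_0 = (430.4 + 3730)/EI = 4160/EI
A unit hogging moment at Q produces rotation L₁/(3EI) + L₂/(3EI) = 6.667/EI.
Slope continuity at Q: θ_0 = M_Q·6.667/EI, so M_Q = 4160/6.667 = 624 kN·m (hogging).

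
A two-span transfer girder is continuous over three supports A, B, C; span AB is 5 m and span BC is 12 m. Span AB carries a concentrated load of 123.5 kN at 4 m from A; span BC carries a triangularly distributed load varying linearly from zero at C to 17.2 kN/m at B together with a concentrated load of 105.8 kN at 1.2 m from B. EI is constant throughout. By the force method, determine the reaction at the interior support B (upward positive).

R_B = 325 kN

Release continuity at B by inserting a hinge; the redundant is the internal moment M_B. The primary structure is two simply-supported spans AB and BC.
Discontinuity in slope at B on the released structure — sum the simple-span end rotations:
  span AB: point load 123.5 at a = 4: Pab(L + a)/(6LEI) = 148.2/EI
  span BC: triangular load, peak 17.2: w₀L³/(45EI) = 660.5/EI
  span BC: point load 105.8 at a = 1.2: Pab(L + b)/(6LEI) = 434.2/EI
  relative rotation θ_0 = (148.2 + 1095)/EI = 1243/EI
A unit hogging moment at B produces rotation L₁/(3EI) + L₂/(3EI) = 5.667/EI.
Compatibility: M_B·(L₁+L₂)/(3EI) = θ_0, giving M_B = 219.3 kN·m (hogging).
Span AB, ΣM about A with M_B applied at B: R_B^{AB}·5 = 494 + 219.3, so R_B^{AB} = 142.7 kN and R_A = 123.5 − 142.7 = -19.17 kN.
Span BC, ΣM about C: R_B^{BC}·12 = 1968 + 219.3, so R_B^{BC} = 182.3 kN and R_C = 209 − 182.3 = 26.7 kN.
R_B = 142.7 + 182.3 = 325 kN.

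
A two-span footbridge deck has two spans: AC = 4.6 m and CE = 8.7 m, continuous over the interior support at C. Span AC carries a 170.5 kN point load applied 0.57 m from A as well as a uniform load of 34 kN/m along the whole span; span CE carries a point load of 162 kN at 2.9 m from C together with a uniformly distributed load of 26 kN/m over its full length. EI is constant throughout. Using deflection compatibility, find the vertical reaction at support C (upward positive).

R_C = 446.5 kN

Take M_C as the redundant. Released structure: two simple spans AC and CE with a hinge at C.
End slopes at the hinge C, treating each span as simply supported:
  span AC: point load 170.5 at a = 0.57: Pab(L + a)/(6LEI) = 73.36/EI
  span AC: UDL 34: wL³/(24EI) = 137.9/EI
  span CE: point load 162 at a = 2.9: Pab(L + b)/(6LEI) = 756.9/EI
  span CE: UDL 26: wL³/(24EI) = 713.4/EI
  relative rotation θ_0 = (211.3 + 1470)/EI = 1682/EI
A unit hogging moment at C produces rotation L₁/(3EI) + L₂/(3EI) = 4.433/EI.
Compatibility: M_C·(L₁+L₂)/(3EI) = θ_0, giving M_C = 379.3 kN·m (hogging).
Span AC, ΣM about A with M_C applied at C: R_C^{AC}·4.6 = 456.9 + 379.3, so R_C^{AC} = 181.8 kN and R_A = 326.9 − 181.8 = 145.1 kN.
Span CE, ΣM about E: R_C^{CE}·8.7 = 1924 + 379.3, so R_C^{CE} = 264.7 kN and R_E = 388.2 − 264.7 = 123.5 kN.
R_C = 181.8 + 264.7 = 446.5 kN.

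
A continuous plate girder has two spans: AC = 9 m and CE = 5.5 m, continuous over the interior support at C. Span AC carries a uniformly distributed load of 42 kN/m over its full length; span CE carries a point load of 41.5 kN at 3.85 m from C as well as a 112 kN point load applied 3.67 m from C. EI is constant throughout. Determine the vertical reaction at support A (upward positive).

R_A = 154.5 kN

Take M_C as the redundant. Released structure: two simple spans AC and CE with a hinge at C.
Rotations at C on the released spans (each span's end-slope, ×1/EI):
  span AC: UDL 42: wL³/(24EI) = 1276/EI
  span CE: point load 41.5 at a = 3.85: Pab(L + b)/(6LEI) = 57.12/EI
  span CE: point load 112 at a = 3.67: Pab(L + b)/(6LEI) = 167.1/EI
  relative rotation θ_0 = (1276 + 224.2)/EI = 1500/EI
A unit hogging moment at C produces rotation L₁/(3EI) + L₂/(3EI) = 4.833/EI.
Slope continuity at C: θ_0 = M_C·4.833/EI, so M_C = 1500/4.833 = 310.3 kN·m (hogging).
Span AC, ΣM about A with M_C applied at C: R_C^{AC}·9 = 1701 + 310.3, so R_C^{AC} = 223.5 kN and R_A = 378 − 223.5 = 154.5 kN.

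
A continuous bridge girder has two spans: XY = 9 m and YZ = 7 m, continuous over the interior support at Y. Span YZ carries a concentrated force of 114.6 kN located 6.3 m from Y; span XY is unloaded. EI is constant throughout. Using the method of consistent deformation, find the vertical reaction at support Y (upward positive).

Insert a hinge at Y; M_Y is the redundant, and each span becomes simply supported.
Rotations at Y on the released spans (each span's end-slope, ×1/EI):
  span YZ: point load 114.6 at a = 6.3: Pab(L + b)/(6LEI) = 92.65/EI
  relative rotation θ_0 = (0 + 92.65)/EI = 92.65/EI
A unit hogging moment at Y produces rotation L₁/(3EI) + L₂/(3EI) = 5.333/EI.
Slope continuity at Y: θ_0 = M_Y·5.333/EI, so M_Y = 92.65/5.333 = 17.37 kN·m (hogging).
Span XY, ΣM about X with M_Y applied at Y: R_Y^{XY}·9 = 0 + 17.37, so R_Y^{XY} = 1.93 kN and R_X = 0 − 1.93 = -1.93 kN.
Span YZ, ΣM about Z: R_Y^{YZ}·7 = 80.22 + 17.37, so R_Y^{YZ} = 13.94 kN and R_Z = 114.6 − 13.94 = 100.7 kN.
R_Y = 1.93 + 13.94 = 15.87 kN.

R_Y = 15.87 kN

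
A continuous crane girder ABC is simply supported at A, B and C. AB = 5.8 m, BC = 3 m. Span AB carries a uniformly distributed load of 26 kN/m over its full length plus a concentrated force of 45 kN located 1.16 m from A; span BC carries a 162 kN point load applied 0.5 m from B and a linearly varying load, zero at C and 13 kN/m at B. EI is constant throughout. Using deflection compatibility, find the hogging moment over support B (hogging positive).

Release continuity at B by inserting a hinge; the redundant is the internal moment M_B. The primary structure is two simply-supported spans AB and BC.
Rotations at B on the released spans (each span's end-slope, ×1/EI):
  span AB: UDL 26: wL³/(24EI) = 211.4/EI
  span AB: point load 45 at a = 1.16: Pab(L + a)/(6LEI) = 48.44/EI
  span BC: point load 162 at a = 0.5: Pab(L + b)/(6LEI) = 61.88/EI
  span BC: triangular load, peak 13: w₀L³/(45EI) = 7.8/EI
  relative rotation θ_0 = (259.8 + 69.67)/EI = 329.5/EI
A unit hogging moment at B produces rotation L₁/(3EI) + L₂/(3EI) = 2.933/EI.
Compatibility: M_B·(L₁+L₂)/(3EI) = θ_0, giving M_B = 112.3 kN·m (hogging).

M_B = 112.3 kN·m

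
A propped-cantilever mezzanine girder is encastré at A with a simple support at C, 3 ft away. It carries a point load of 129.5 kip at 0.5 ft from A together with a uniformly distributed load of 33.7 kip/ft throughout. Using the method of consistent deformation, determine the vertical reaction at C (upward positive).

Choose R_C as the redundant. The primary structure is the cantilever fixed at A.
Primary-structure tip deflection at C by superposition:
  point load 129.5 at a = 0.5: Pa²(3L − a)/(6EI) = 45.86/EI
  UDL 33.7: wL⁴/(8EI) = 341.2/EI
  δ_0 = 387.1/EI
Flexibility coefficient — unit upward force at C: δ_{CC} = L³/(3EI) = 9/EI.
Compatibility at C: δ_0 − R_C·δ_{CC} = 0, so R_C = 387.1/9 = 43.01 kip.

R_C = 43.01 kip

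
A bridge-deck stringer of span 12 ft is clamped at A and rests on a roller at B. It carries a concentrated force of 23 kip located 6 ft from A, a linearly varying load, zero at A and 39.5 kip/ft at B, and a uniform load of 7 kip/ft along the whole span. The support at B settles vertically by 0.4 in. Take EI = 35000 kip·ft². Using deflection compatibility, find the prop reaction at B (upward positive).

Remove the prop at B; the released (primary) structure is a cantilever built in at A.
Free-end deflection of the primary structure under the applied loading (downward +):
  point load 23 at a = 6: Pa²(3L − a)/(6EI) = 4140/EI
  triangular load, peak 39.5 at the free end: 11w₀L⁴/(120EI) = 75082/EI
  UDL 7: wL⁴/(8EI) = 18144/EI
  δ_0 = 97366/EI
Flexibility coefficient — unit upward force at B: δ_{BB} = L³/(3EI) = 576/EI.
With EI = 35000 kip·ft²: δ_0 = 2.7819 ft and δ_{BB} = 0.016457 ft/kip.
Compatibility — the beam at B must follow the support down by 0.03333 ft: δ_0 − R_B·δ_{BB} = 0.03333, so R_B = (2.7819 − 0.03333)/0.016457 = 167 kip.

R_B = 167 kip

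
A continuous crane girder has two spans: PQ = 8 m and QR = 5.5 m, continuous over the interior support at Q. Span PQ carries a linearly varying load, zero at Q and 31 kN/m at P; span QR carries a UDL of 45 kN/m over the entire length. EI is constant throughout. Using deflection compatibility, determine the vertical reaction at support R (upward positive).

R_R = 98.68 kN

Take M_Q as the redundant. Released structure: two simple spans PQ and QR with a hinge at Q.
Rotations at Q on the released spans (each span's end-slope, ×1/EI):
  span PQ: triangular load, peak 31: 7w₀L³/(360EI) = 308.6/EI
  span QR: UDL 45: wL³/(24EI) = 312/EI
  relative rotation θ_0 = (308.6 + 312)/EI = 620.6/EI
A unit hogging moment at Q produces rotation L₁/(3EI) + L₂/(3EI) = 4.5/EI.
Compatibility: M_Q·(L₁+L₂)/(3EI) = θ_0, giving M_Q = 137.9 kN·m (hogging).
Span QR, ΣM about R: R_Q^{QR}·5.5 = 680.6 + 137.9, so R_Q^{QR} = 148.8 kN and R_R = 247.5 − 148.8 = 98.68 kN.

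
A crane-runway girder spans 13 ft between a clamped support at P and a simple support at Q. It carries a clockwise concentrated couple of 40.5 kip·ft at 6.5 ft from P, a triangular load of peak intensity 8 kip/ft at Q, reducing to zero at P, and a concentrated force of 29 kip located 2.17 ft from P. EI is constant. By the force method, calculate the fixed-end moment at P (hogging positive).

M_P = 121.9 kip·ft

Remove the prop at Q; the released (primary) structure is a cantilever built in at P.
Deflection at Q on the released cantilever, summing each load's contribution:
  clockwise couple 40.5 at a = 6.5: M₀a(2L − a)/(2EI) = 2567/EI
  triangular load, peak 8 at the free end: 11w₀L⁴/(120EI) = 20945/EI
  point load 29 at a = 2.17: Pa²(3L − a)/(6EI) = 838.2/EI
  δ_0 = 24350/EI
Tip deflection under a unit load at Q: L³/(3EI) = 732.3/EI.
Compatibility at Q: δ_0 − R_Q·δ_{QQ} = 0, so R_Q = 24350/732.3 = 33.25 kip.
Moment equilibrium about P: M_P = Σ(load moments about P) − R_Q·L = 554.1 − 33.25×13 = 121.9 kip·ft.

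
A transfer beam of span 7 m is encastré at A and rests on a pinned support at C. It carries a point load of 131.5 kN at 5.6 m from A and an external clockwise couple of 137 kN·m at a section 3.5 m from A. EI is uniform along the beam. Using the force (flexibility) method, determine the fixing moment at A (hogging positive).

M_A = 71.24 kN·m

Take the reaction at C as the redundant and release it; the primary structure is a cantilever fixed at A.
Downward deflection at the released point C due to the loads:
  point load 131.5 at a = 5.6: Pa²(3L − a)/(6EI) = 10585/EI
  clockwise couple 137 at a = 3.5: M₀a(2L − a)/(2EI) = 2517/EI
  δ_0 = 13102/EI
Tip deflection under a unit load at C: L³/(3EI) = 114.3/EI.
The prop prevents deflection at C: R_C = δ_0/δ_{CC} = 13102/114.3 = 114.6 kN.
Moment equilibrium about A: M_A = Σ(load moments about A) − R_C·L = 873.4 − 114.6×7 = 71.24 kN·m.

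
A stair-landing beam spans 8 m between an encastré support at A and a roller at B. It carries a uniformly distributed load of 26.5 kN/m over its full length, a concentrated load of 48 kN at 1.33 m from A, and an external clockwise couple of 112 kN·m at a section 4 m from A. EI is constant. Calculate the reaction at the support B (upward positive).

Take the reaction at B as the redundant and release it; the primary structure is a cantilever fixed at A.
Free-end deflection of the primary structure under the applied loading (downward +):
  UDL 26.5: wL⁴/(8EI) = 13568/EI
  point load 48 at a = 1.33: Pa²(3L − a)/(6EI) = 320.8/EI
  clockwise couple 112 at a = 4: M₀a(2L − a)/(2EI) = 2688/EI
  δ_0 = 16577/EI
Tip deflection under a unit load at B: L³/(3EI) = 170.7/EI.
Compatibility at B: δ_0 − R_B·δ_{BB} = 0, so R_B = 16577/170.7 = 97.13 kN.

R_B = 97.13 kN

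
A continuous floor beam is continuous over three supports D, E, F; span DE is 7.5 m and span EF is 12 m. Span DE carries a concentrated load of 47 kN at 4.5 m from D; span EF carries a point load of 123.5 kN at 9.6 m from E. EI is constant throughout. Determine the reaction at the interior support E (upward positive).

R_E = 77.51 kN

Release continuity at E by inserting a hinge; the redundant is the internal moment M_E. The primary structure is two simply-supported spans DE and EF.
Discontinuity in slope at E on the released structure — sum the simple-span end rotations:
  span DE: point load 47 at a = 4.5: Pab(L + a)/(6LEI) = 169.2/EI
  span EF: point load 123.5 at a = 9.6: Pab(L + b)/(6LEI) = 569.1/EI
  relative rotation θ_0 = (169.2 + 569.1)/EI = 738.3/EI
A unit hogging moment at E produces rotation L₁/(3EI) + L₂/(3EI) = 6.5/EI.
Compatibility: M_E·(L₁+L₂)/(3EI) = θ_0, giving M_E = 113.6 kN·m (hogging).
Span DE, ΣM about D with M_E applied at E: R_E^{DE}·7.5 = 211.5 + 113.6, so R_E^{DE} = 43.34 kN and R_D = 47 − 43.34 = 3.656 kN.
Span EF, ΣM about F: R_E^{EF}·12 = 296.4 + 113.6, so R_E^{EF} = 34.17 kN and R_F = 123.5 − 34.17 = 89.33 kN.
R_E = 43.34 + 34.17 = 77.51 kN.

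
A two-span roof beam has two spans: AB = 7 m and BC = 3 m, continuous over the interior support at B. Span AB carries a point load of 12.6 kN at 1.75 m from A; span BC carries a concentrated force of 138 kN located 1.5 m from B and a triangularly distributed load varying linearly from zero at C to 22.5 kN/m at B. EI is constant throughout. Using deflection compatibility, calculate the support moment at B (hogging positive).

M_B = 34.57 kN·m

Insert a hinge at B; M_B is the redundant, and each span becomes simply supported.
Discontinuity in slope at B on the released structure — sum the simple-span end rotations:
  span AB: point load 12.6 at a = 1.75: Pab(L + a)/(6LEI) = 24.12/EI
  span BC: point load 138 at a = 1.5: Pab(L + b)/(6LEI) = 77.62/EI
  span BC: triangular load, peak 22.5: w₀L³/(45EI) = 13.5/EI
  relative rotation θ_0 = (24.12 + 91.12)/EI = 115.2/EI
A unit hogging moment at B produces rotation L₁/(3EI) + L₂/(3EI) = 3.333/EI.
Slope continuity at B: θ_0 = M_B·3.333/EI, so M_B = 115.2/3.333 = 34.57 kN·m (hogging).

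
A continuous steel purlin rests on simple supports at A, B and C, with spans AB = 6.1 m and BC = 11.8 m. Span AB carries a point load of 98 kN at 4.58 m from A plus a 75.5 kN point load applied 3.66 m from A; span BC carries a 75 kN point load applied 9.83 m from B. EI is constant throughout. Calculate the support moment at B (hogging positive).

Insert a hinge at B; M_B is the redundant, and each span becomes simply supported.
Rotations at B on the released spans (each span's end-slope, ×1/EI):
  span AB: point load 98 at a = 4.58: Pab(L + a)/(6LEI) = 199.1/EI
  span AB: point load 75.5 at a = 3.66: Pab(L + a)/(6LEI) = 179.8/EI
  span BC: point load 75 at a = 9.83: Pab(L + b)/(6LEI) = 282.5/EI
  relative rotation θ_0 = (378.9 + 282.5)/EI = 661.4/EI
A unit hogging moment at B produces rotation L₁/(3EI) + L₂/(3EI) = 5.967/EI.
Compatibility: M_B·(L₁+L₂)/(3EI) = θ_0, giving M_B = 110.8 kN·m (hogging).

M_B = 110.8 kN·m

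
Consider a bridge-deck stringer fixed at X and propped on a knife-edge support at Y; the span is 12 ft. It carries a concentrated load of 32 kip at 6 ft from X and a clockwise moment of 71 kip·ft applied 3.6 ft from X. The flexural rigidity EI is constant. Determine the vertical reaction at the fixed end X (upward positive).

R_X = 17.47 kip

Release the roller at Y. Primary structure: cantilever fixed at X.
Free-end deflection of the primary structure under the applied loading (downward +):
  point load 32 at a = 6: Pa²(3L − a)/(6EI) = 5760/EI
  clockwise couple 71 at a = 3.6: M₀a(2L − a)/(2EI) = 2607/EI
  δ_0 = 8367/EI
Tip deflection under a unit load at Y: L³/(3EI) = 576/EI.
Compatibility at Y: δ_0 − R_Y·δ_{YY} = 0, so R_Y = 8367/576 = 14.53 kip.
Vertical equilibrium: R_X = ΣP − R_Y = 32 − 14.53 = 17.47 kip.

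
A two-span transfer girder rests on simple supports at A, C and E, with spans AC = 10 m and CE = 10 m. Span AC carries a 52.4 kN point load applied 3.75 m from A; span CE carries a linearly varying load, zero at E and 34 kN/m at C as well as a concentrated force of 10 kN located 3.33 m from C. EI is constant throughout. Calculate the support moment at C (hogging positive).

M_C = 164.8 kN·m

Insert a hinge at C; M_C is the redundant, and each span becomes simply supported.
Discontinuity in slope at C on the released structure — sum the simple-span end rotations:
  span AC: point load 52.4 at a = 3.75: Pab(L + a)/(6LEI) = 281.4/EI
  span CE: triangular load, peak 34: w₀L³/(45EI) = 755.6/EI
  span CE: point load 10 at a = 3.33: Pab(L + b)/(6LEI) = 61.71/EI
  relative rotation θ_0 = (281.4 + 817.3)/EI = 1099/EI
A unit hogging moment at C produces rotation L₁/(3EI) + L₂/(3EI) = 6.667/EI.
Compatibility: M_C·(L₁+L₂)/(3EI) = θ_0, giving M_C = 164.8 kN·m (hogging).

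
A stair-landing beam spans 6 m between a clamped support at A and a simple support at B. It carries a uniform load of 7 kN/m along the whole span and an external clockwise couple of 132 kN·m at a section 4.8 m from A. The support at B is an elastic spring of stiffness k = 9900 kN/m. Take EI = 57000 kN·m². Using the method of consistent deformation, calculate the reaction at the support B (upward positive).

Remove the prop at B; the released (primary) structure is a cantilever built in at A.
Primary-structure tip deflection at B by superposition:
  UDL 7: wL⁴/(8EI) = 1134/EI
  clockwise couple 132 at a = 4.8: M₀a(2L − a)/(2EI) = 2281/EI
  δ_0 = 3415/EI
Flexibility coefficient — unit upward force at B: δ_{BB} = L³/(3EI) = 72/EI.
With EI = 57000 kN·m²: δ_0 = 0.059912 m and δ_{BB} = 0.001263 m/kN.
Compatibility — the spring shortens by R_B/k under the reaction it provides: δ_0 − R_B·δ_{BB} = R_B/k. With 1/k = 0.000101 m/kN, R_B = δ_0 / (δ_{BB} + 1/k) = 0.059912 / (0.001263 + 0.000101) = 43.92 kN.

R_B = 43.92 kN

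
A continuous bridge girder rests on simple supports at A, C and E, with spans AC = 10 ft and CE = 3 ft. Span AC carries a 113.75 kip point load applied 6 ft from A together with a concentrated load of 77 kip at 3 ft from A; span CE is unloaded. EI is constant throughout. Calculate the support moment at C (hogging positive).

Release continuity at C by inserting a hinge; the redundant is the internal moment M_C. The primary structure is two simply-supported spans AC and CE.
Rotations at C on the released spans (each span's end-slope, ×1/EI):
  span AC: point load 113.75 at a = 6: Pab(L + a)/(6LEI) = 728/EI
  span AC: point load 77 at a = 3: Pab(L + a)/(6LEI) = 350.4/EI
  relative rotation θ_0 = (1078 + 0)/EI = 1078/EI
A unit hogging moment at C produces rotation L₁/(3EI) + L₂/(3EI) = 4.333/EI.
Slope continuity at C: θ_0 = M_C·4.333/EI, so M_C = 1078/4.333 = 248.8 kip·ft (hogging).

M_C = 248.8 kip·ft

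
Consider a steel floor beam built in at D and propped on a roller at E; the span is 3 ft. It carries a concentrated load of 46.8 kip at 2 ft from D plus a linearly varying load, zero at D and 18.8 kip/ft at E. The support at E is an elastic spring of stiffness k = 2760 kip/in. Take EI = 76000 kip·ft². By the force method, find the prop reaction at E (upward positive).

Remove the prop at E; the released (primary) structure is a cantilever built in at D.
Free-end deflection of the primary structure under the applied loading (downward +):
  point load 46.8 at a = 2: Pa²(3L − a)/(6EI) = 218.4/EI
  triangular load, peak 18.8 at the free end: 11w₀L⁴/(120EI) = 139.6/EI
  δ_0 = 358/EI
Tip deflection under a unit load at E: L³/(3EI) = 9/EI.
With EI = 76000 kip·ft²: δ_0 = 0.00471 ft and δ_{EE} = 0.000118 ft/kip.
Compatibility — the spring shortens by R_E/k under the reaction it provides: δ_0 − R_E·δ_{EE} = R_E/k. With 1/k = 1/(2760×12) ft/kip = 0.00003 ft/kip, R_E = δ_0 / (δ_{EE} + 1/k) = 0.00471 / (0.000118 + 0.00003) = 31.7 kip.

R_E = 31.7 kip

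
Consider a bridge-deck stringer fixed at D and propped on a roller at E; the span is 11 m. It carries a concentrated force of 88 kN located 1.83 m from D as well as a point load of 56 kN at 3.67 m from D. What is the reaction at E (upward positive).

Release the roller at E. Primary structure: cantilever fixed at D.
Free-end deflection of the primary structure under the applied loading (downward +):
  point load 88 at a = 1.83: Pa²(3L − a)/(6EI) = 1531/EI
  point load 56 at a = 3.67: Pa²(3L − a)/(6EI) = 3687/EI
  δ_0 = 5218/EI
Flexibility coefficient — unit upward force at E: δ_{EE} = L³/(3EI) = 443.7/EI.
Compatibility at E: δ_0 − R_E·δ_{EE} = 0, so R_E = 5218/443.7 = 11.76 kN.

R_E = 11.76 kN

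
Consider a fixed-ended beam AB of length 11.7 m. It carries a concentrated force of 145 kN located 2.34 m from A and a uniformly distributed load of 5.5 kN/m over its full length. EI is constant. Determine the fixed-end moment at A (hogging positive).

M_A = 279.9 kN·m

Take the two fixed-end moments M_A, M_B as redundants; the released structure is the simple span AB.
Simple-span end rotations at A and B under the given loads:
  at A: point load 145 at a = 2.34: Pab(L + b)/(6LEI) = 952.8/EI
  at B: point load 145 at a = 2.34: Pab(L + a)/(6LEI) = 635.2/EI
  at A: UDL 5.5: wL³/(24EI) = 367/EI
  at B: UDL 5.5: wL³/(24EI) = 367/EI
  θ_A0 = 1320/EI,  θ_B0 = 1002/EI
Flexibility coefficients: a unit moment at one end gives L/(3EI) there and L/(6EI) at the far end, so f₁₁ = f₂₂ = 3.9/EI and f₁₂ = f₂₁ = 1.95/EI.
Compatibility — zero rotation at each built-in end:
  3.9 M_A + 1.95 M_B = 1320
  1.95 M_A + 3.9 M_B = 1002
Solving the pair gives M_A = 279.9 kN·m and M_B = 117 kN·m (hogging).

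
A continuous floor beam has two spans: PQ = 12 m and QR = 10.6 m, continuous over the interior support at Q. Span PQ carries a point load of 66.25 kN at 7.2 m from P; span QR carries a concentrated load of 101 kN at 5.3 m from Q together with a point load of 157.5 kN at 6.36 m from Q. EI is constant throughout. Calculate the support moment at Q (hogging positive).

Release continuity at Q by inserting a hinge; the redundant is the internal moment M_Q. The primary structure is two simply-supported spans PQ and QR.
Rotations at Q on the released spans (each span's end-slope, ×1/EI):
  span PQ: point load 66.25 at a = 7.2: Pab(L + a)/(6LEI) = 610.6/EI
  span QR: point load 101 at a = 5.3: Pab(L + b)/(6LEI) = 709.3/EI
  span QR: point load 157.5 at a = 6.36: Pab(L + b)/(6LEI) = 991/EI
  relative rotation θ_0 = (610.6 + 1700)/EI = 2311/EI
A unit hogging moment at Q produces rotation L₁/(3EI) + L₂/(3EI) = 7.533/EI.
Slope continuity at Q: θ_0 = M_Q·7.533/EI, so M_Q = 2311/7.533 = 306.7 kN·m (hogging).

M_Q = 306.7 kN·m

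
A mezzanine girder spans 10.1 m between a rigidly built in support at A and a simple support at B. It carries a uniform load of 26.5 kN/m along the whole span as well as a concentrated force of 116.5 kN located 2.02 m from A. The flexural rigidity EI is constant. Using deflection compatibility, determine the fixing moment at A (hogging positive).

M_A = 507.3 kN·m

Release the roller at B. Primary structure: cantilever fixed at A.
Downward deflection at the released point B due to the loads:
  UDL 26.5: wL⁴/(8EI) = 34470/EI
  point load 116.5 at a = 2.02: Pa²(3L − a)/(6EI) = 2241/EI
  δ_0 = 36711/EI
Flexibility coefficient — unit upward force at B: δ_{BB} = L³/(3EI) = 343.4/EI.
Compatibility at B: δ_0 − R_B·δ_{BB} = 0, so R_B = 36711/343.4 = 106.9 kN.
Moment equilibrium about A: M_A = Σ(load moments about A) − R_B·L = 1587 − 106.9×10.1 = 507.3 kN·m.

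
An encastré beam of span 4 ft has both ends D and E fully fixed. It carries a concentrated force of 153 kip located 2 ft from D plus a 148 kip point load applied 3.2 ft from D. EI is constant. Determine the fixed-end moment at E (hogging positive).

M_E = 152.3 kip·ft

Take the two fixed-end moments M_D, M_E as redundants; the released structure is the simple span DE.
Simple-span end rotations at D and E under the given loads:
  at D: point load 153 at a = 2: Pab(L + b)/(6LEI) = 153/EI
  at E: point load 153 at a = 2: Pab(L + a)/(6LEI) = 153/EI
  at D: point load 148 at a = 3.2: Pab(L + b)/(6LEI) = 75.78/EI
  at E: point load 148 at a = 3.2: Pab(L + a)/(6LEI) = 113.7/EI
  θ_D0 = 228.8/EI,  θ_E0 = 266.7/EI
Flexibility coefficients: a unit moment at one end gives L/(3EI) there and L/(6EI) at the far end, so f₁₁ = f₂₂ = 1.333/EI and f₁₂ = f₂₁ = 0.6667/EI.
Compatibility — zero rotation at each built-in end:
  1.333 M_D + 0.6667 M_E = 228.8
  0.6667 M_D + 1.333 M_E = 266.7
Solving the pair gives M_D = 95.44 kip·ft and M_E = 152.3 kip·ft (hogging).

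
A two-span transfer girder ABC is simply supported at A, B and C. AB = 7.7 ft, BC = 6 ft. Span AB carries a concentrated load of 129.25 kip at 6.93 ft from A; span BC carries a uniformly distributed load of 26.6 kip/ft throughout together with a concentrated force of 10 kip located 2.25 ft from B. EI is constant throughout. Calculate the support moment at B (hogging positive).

M_B = 105.3 kip·ft

Insert a hinge at B; M_B is the redundant, and each span becomes simply supported.
End slopes at the hinge B, treating each span as simply supported:
  span AB: point load 129.25 at a = 6.93: Pab(L + a)/(6LEI) = 218.4/EI
  span BC: UDL 26.6: wL³/(24EI) = 239.4/EI
  span BC: point load 10 at a = 2.25: Pab(L + b)/(6LEI) = 22.85/EI
  relative rotation θ_0 = (218.4 + 262.3)/EI = 480.7/EI
A unit hogging moment at B produces rotation L₁/(3EI) + L₂/(3EI) = 4.567/EI.
Compatibility: M_B·(L₁+L₂)/(3EI) = θ_0, giving M_B = 105.3 kip·ft (hogging).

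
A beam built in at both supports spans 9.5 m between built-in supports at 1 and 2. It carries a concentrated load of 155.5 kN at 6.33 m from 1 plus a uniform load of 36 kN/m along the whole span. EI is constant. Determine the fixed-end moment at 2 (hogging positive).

M_2 = 489.6 kN·m

Release both end moments; the primary structure is a simply-supported span 12 with redundants M_1 and M_2.
Simple-span end rotations at 1 and 2 under the given loads:
  at 1: point load 155.5 at a = 6.33: Pab(L + b)/(6LEI) = 693.6/EI
  at 2: point load 155.5 at a = 6.33: Pab(L + a)/(6LEI) = 866.6/EI
  at 1: UDL 36: wL³/(24EI) = 1286/EI
  at 2: UDL 36: wL³/(24EI) = 1286/EI
  θ_10 = 1980/EI,  θ_20 = 2153/EI
Flexibility coefficients: a unit moment at one end gives L/(3EI) there and L/(6EI) at the far end, so f₁₁ = f₂₂ = 3.167/EI and f₁₂ = f₂₁ = 1.583/EI.
Compatibility — zero rotation at each built-in end:
  3.167 M_1 + 1.583 M_2 = 1980
  1.583 M_1 + 3.167 M_2 = 2153
Solving the pair gives M_1 = 380.3 kN·m and M_2 = 489.6 kN·m (hogging).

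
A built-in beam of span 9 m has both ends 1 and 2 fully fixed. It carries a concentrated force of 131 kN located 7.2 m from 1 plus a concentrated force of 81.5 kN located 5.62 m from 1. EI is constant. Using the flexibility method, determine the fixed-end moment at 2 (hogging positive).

M_2 = 258.3 kN·m

Take the two fixed-end moments M_1, M_2 as redundants; the released structure is the simple span 12.
Simple-span end rotations at 1 and 2 under the given loads:
  at 1: point load 131 at a = 7.2: Pab(L + b)/(6LEI) = 339.6/EI
  at 2: point load 131 at a = 7.2: Pab(L + a)/(6LEI) = 509.3/EI
  at 1: point load 81.5 at a = 5.62: Pab(L + b)/(6LEI) = 354.9/EI
  at 2: point load 81.5 at a = 5.62: Pab(L + a)/(6LEI) = 419.1/EI
  θ_10 = 694.5/EI,  θ_20 = 928.5/EI
Flexibility coefficients: a unit moment at one end gives L/(3EI) there and L/(6EI) at the far end, so f₁₁ = f₂₂ = 3/EI and f₁₂ = f₂₁ = 1.5/EI.
Compatibility — zero rotation at each built-in end:
  3 M_1 + 1.5 M_2 = 694.5
  1.5 M_1 + 3 M_2 = 928.5
Solving the pair gives M_1 = 102.3 kN·m and M_2 = 258.3 kN·m (hogging).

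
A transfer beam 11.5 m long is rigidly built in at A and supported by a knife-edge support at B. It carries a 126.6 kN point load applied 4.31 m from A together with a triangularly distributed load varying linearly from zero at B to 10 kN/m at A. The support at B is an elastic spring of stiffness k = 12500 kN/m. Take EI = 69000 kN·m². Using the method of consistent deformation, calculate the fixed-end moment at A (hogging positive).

M_A = 369.7 kN·m

Release the roller at B. Primary structure: cantilever fixed at A.
Deflection at B on the released cantilever, summing each load's contribution:
  point load 126.6 at a = 4.31: Pa²(3L − a)/(6EI) = 11833/EI
  triangular load, peak 10 at the fixed end: w₀L⁴/(30EI) = 5830/EI
  δ_0 = 17663/EI
Tip deflection under a unit load at B: L³/(3EI) = 507/EI.
With EI = 69000 kN·m²: δ_0 = 0.25599 m and δ_{BB} = 0.007347 m/kN.
Compatibility — the spring shortens by R_B/k under the reaction it provides: δ_0 − R_B·δ_{BB} = R_B/k. With 1/k = 0.00008 m/kN, R_B = δ_0 / (δ_{BB} + 1/k) = 0.25599 / (0.007347 + 0.00008) = 34.47 kN.
Moment equilibrium about A: M_A = Σ(load moments about A) − R_B·L = 766.1 − 34.47×11.5 = 369.7 kN·m.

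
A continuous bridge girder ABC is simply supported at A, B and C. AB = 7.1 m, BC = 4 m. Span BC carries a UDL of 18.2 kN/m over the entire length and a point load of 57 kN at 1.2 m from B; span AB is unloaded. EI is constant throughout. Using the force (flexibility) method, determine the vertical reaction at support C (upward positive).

Take M_B as the redundant. Released structure: two simple spans AB and BC with a hinge at B.
Rotations at B on the released spans (each span's end-slope, ×1/EI):
  span BC: UDL 18.2: wL³/(24EI) = 48.53/EI
  span BC: point load 57 at a = 1.2: Pab(L + b)/(6LEI) = 54.26/EI
  relative rotation θ_0 = (0 + 102.8)/EI = 102.8/EI
A unit hogging moment at B produces rotation L₁/(3EI) + L₂/(3EI) = 3.7/EI.
Slope continuity at B: θ_0 = M_B·3.7/EI, so M_B = 102.8/3.7 = 27.78 kN·m (hogging).
Span BC, ΣM about C: R_B^{BC}·4 = 305.2 + 27.78, so R_B^{BC} = 83.25 kN and R_C = 129.8 − 83.25 = 46.55 kN.

R_C = 46.55 kN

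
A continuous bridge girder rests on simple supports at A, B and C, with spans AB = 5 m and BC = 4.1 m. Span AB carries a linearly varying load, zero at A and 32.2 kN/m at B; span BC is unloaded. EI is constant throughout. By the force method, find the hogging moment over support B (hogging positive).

Release continuity at B by inserting a hinge; the redundant is the internal moment M_B. The primary structure is two simply-supported spans AB and BC.
Discontinuity in slope at B on the released structure — sum the simple-span end rotations:
  span AB: triangular load, peak 32.2: w₀L³/(45EI) = 89.44/EI
  relative rotation θ_0 = (89.44 + 0)/EI = 89.44/EI
A unit hogging moment at B produces rotation L₁/(3EI) + L₂/(3EI) = 3.033/EI.
Slope continuity at B: θ_0 = M_B·3.033/EI, so M_B = 89.44/3.033 = 29.49 kN·m (hogging).

M_B = 29.49 kN·m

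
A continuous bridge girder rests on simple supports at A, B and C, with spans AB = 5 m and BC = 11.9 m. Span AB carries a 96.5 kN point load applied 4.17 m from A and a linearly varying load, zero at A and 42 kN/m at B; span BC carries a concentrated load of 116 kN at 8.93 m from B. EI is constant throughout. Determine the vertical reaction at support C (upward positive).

Insert a hinge at B; M_B is the redundant, and each span becomes simply supported.
Discontinuity in slope at B on the released structure — sum the simple-span end rotations:
  span AB: point load 96.5 at a = 4.17: Pab(L + a)/(6LEI) = 102.1/EI
  span AB: triangular load, peak 42: w₀L³/(45EI) = 116.7/EI
  span BC: point load 116 at a = 8.93: Pab(L + b)/(6LEI) = 640.7/EI
  relative rotation θ_0 = (218.8 + 640.7)/EI = 859.5/EI
A unit hogging moment at B produces rotation L₁/(3EI) + L₂/(3EI) = 5.633/EI.
Compatibility: M_B·(L₁+L₂)/(3EI) = θ_0, giving M_B = 152.6 kN·m (hogging).
Span BC, ΣM about C: R_B^{BC}·11.9 = 344.5 + 152.6, so R_B^{BC} = 41.77 kN and R_C = 116 − 41.77 = 74.23 kN.

R_C = 74.23 kN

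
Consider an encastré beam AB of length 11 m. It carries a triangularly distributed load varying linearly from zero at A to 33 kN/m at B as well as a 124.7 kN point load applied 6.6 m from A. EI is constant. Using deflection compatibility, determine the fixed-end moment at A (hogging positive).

M_A = 264.8 kN·m

Release both end moments; the primary structure is a simply-supported span AB with redundants M_A and M_B.
On the primary (simply-supported) span, the end slopes from the loading are:
  at A: triangular load, peak 33: 7w₀L³/(360EI) = 854.1/EI
  at B: triangular load, peak 33: w₀L³/(45EI) = 976.1/EI
  at A: point load 124.7 at a = 6.6: Pab(L + b)/(6LEI) = 845/EI
  at B: point load 124.7 at a = 6.6: Pab(L + a)/(6LEI) = 965.7/EI
  θ_A0 = 1699/EI,  θ_B0 = 1942/EI
Flexibility coefficients: a unit moment at one end gives L/(3EI) there and L/(6EI) at the far end, so f₁₁ = f₂₂ = 3.667/EI and f₁₂ = f₂₁ = 1.833/EI.
Compatibility — zero rotation at each built-in end:
  3.667 M_A + 1.833 M_B = 1699
  1.833 M_A + 3.667 M_B = 1942
Solving the pair gives M_A = 264.8 kN·m and M_B = 397.2 kN·m (hogging).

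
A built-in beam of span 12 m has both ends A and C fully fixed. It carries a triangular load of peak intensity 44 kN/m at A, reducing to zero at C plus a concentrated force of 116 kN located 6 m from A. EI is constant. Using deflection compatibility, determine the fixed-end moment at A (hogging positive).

Take the two fixed-end moments M_A, M_C as redundants; the released structure is the simple span AC.
Simple-span end rotations at A and C under the given loads:
  at A: triangular load, peak 44: w₀L³/(45EI) = 1690/EI
  at C: triangular load, peak 44: 7w₀L³/(360EI) = 1478/EI
  at A: point load 116 at a = 6: Pab(L + b)/(6LEI) = 1044/EI
  at C: point load 116 at a = 6: Pab(L + a)/(6LEI) = 1044/EI
  θ_A0 = 2734/EI,  θ_C0 = 2522/EI
Flexibility coefficients: a unit moment at one end gives L/(3EI) there and L/(6EI) at the far end, so f₁₁ = f₂₂ = 4/EI and f₁₂ = f₂₁ = 2/EI.
Compatibility — zero rotation at each built-in end:
  4 M_A + 2 M_C = 2734
  2 M_A + 4 M_C = 2522
Solving the pair gives M_A = 490.8 kN·m and M_C = 385.2 kN·m (hogging).

M_A = 490.8 kN·m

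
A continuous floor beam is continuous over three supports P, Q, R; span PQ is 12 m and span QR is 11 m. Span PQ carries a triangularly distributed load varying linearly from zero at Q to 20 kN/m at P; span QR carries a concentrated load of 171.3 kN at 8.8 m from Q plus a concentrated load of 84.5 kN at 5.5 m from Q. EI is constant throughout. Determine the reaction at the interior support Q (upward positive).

Take M_Q as the redundant. Released structure: two simple spans PQ and QR with a hinge at Q.
End slopes at the hinge Q, treating each span as simply supported:
  span PQ: triangular load, peak 20: 7w₀L³/(360EI) = 672/EI
  span QR: point load 171.3 at a = 8.8: Pab(L + b)/(6LEI) = 663.3/EI
  span QR: point load 84.5 at a = 5.5: Pab(L + b)/(6LEI) = 639/EI
  relative rotation θ_0 = (672 + 1302)/EI = 1974/EI
A unit hogging moment at Q produces rotation L₁/(3EI) + L₂/(3EI) = 7.667/EI.
Compatibility: M_Q·(L₁+L₂)/(3EI) = θ_0, giving M_Q = 257.5 kN·m (hogging).
Span PQ, ΣM about P with M_Q applied at Q: R_Q^{PQ}·12 = 480 + 257.5, so R_Q^{PQ} = 61.46 kN and R_P = 120 − 61.46 = 58.54 kN.
Span QR, ΣM about R: R_Q^{QR}·11 = 841.6 + 257.5, so R_Q^{QR} = 99.92 kN and R_R = 255.8 − 99.92 = 155.9 kN.
R_Q = 61.46 + 99.92 = 161.4 kN.

R_Q = 161.4 kN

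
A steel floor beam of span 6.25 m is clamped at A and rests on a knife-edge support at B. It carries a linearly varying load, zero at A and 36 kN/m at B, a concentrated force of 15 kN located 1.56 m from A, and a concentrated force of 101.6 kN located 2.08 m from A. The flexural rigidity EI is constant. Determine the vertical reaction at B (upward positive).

R_B = 78.17 kN

Release the roller at B. Primary structure: cantilever fixed at A.
Downward deflection at the released point B due to the loads:
  triangular load, peak 36 at the free end: 11w₀L⁴/(120EI) = 5035/EI
  point load 15 at a = 1.56: Pa²(3L − a)/(6EI) = 104.6/EI
  point load 101.6 at a = 2.08: Pa²(3L − a)/(6EI) = 1221/EI
  δ_0 = 6361/EI
Flexibility coefficient — unit upward force at B: δ_{BB} = L³/(3EI) = 81.38/EI.
The prop prevents deflection at B: R_B = δ_0/δ_{BB} = 6361/81.38 = 78.17 kN.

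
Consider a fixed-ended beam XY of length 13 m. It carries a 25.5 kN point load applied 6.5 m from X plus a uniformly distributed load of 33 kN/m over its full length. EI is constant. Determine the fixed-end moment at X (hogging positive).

Release both end moments; the primary structure is a simply-supported span XY with redundants M_X and M_Y.
End rotations of the released simple span under the applied load (×1/EI):
  at X: point load 25.5 at a = 6.5: Pab(L + b)/(6LEI) = 269.3/EI
  at Y: point load 25.5 at a = 6.5: Pab(L + a)/(6LEI) = 269.3/EI
  at X: UDL 33: wL³/(24EI) = 3021/EI
  at Y: UDL 33: wL³/(24EI) = 3021/EI
  θ_X0 = 3290/EI,  θ_Y0 = 3290/EI
Flexibility coefficients: a unit moment at one end gives L/(3EI) there and L/(6EI) at the far end, so f₁₁ = f₂₂ = 4.333/EI and f₁₂ = f₂₁ = 2.167/EI.
Compatibility — zero rotation at each built-in end:
  4.333 M_X + 2.167 M_Y = 3290
  2.167 M_X + 4.333 M_Y = 3290
Solving the pair gives M_X = 506.2 kN·m and M_Y = 506.2 kN·m (hogging).

M_X = 506.2 kN·m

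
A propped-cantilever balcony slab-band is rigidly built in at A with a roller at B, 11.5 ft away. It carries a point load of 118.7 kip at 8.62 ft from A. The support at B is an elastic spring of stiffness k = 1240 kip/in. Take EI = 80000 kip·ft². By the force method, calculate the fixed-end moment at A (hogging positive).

Remove the prop at B; the released (primary) structure is a cantilever built in at A.
Free-end deflection of the primary structure under the applied loading (downward +):
  point load 118.7 at a = 8.62: Pa²(3L − a)/(6EI) = 38043/EI
Tip deflection under a unit load at B: L³/(3EI) = 507/EI.
With EI = 80000 kip·ft²: δ_0 = 0.47554 ft and δ_{BB} = 0.006337 ft/kip.
Compatibility — the spring shortens by R_B/k under the reaction it provides: δ_0 − R_B·δ_{BB} = R_B/k. With 1/k = 1/(1240×12) ft/kip = 0.000067 ft/kip, R_B = δ_0 / (δ_{BB} + 1/k) = 0.47554 / (0.006337 + 0.000067) = 74.25 kip.
Moment equilibrium about A: M_A = Σ(load moments about A) − R_B·L = 1023 − 74.25×11.5 = 169.3 kip·ft.

M_A = 169.3 kip·ft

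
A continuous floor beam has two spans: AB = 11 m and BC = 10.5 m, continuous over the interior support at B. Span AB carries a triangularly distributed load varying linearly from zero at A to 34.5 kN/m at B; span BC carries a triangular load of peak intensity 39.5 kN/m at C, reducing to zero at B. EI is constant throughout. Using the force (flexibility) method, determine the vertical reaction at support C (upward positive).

Release continuity at B by inserting a hinge; the redundant is the internal moment M_B. The primary structure is two simply-supported spans AB and BC.
Discontinuity in slope at B on the released structure — sum the simple-span end rotations:
  span AB: triangular load, peak 34.5: w₀L³/(45EI) = 1020/EI
  span BC: triangular load, peak 39.5: 7w₀L³/(360EI) = 889.1/EI
  relative rotation θ_0 = (1020 + 889.1)/EI = 1910/EI
A unit hogging moment at B produces rotation L₁/(3EI) + L₂/(3EI) = 7.167/EI.
Compatibility: M_B·(L₁+L₂)/(3EI) = θ_0, giving M_B = 266.4 kN·m (hogging).
Span BC, ΣM about C: R_B^{BC}·10.5 = 725.8 + 266.4, so R_B^{BC} = 94.5 kN and R_C = 207.4 − 94.5 = 112.9 kN.

R_C = 112.9 kN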